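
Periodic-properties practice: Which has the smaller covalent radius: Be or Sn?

Be is in period 2, group 2; Sn is in period 5, group 14.
Radius decreases left→right (rising Z_eff, same n) and increases top→bottom (higher n).
These span different periods and groups, so the two trends combine.
Sn > Be: period and group pull opposite ways; the down-group shift dominates (140 vs 102 pm).
For reference (pm): Be 102, Sn 140.
So Be has the smaller covalent radius (Be < Sn).

Be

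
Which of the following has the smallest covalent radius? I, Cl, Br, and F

F is in period 2, group 17; Cl is in period 3, group 17; Br is in period 4, group 17; I is in period 5, group 17.
Radius decreases left→right (rising Z_eff, same n) and increases top→bottom (higher n).
All are in group 17, so atomic radius increases down the group.
The smallest covalent radius among these belongs to F.

F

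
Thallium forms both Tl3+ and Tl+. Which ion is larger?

Tl+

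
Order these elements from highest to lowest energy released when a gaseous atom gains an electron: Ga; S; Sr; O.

S > O > Ga > Sr

O is in period 2, group 16; S is in period 3, group 16; Ga is in period 4, group 13; Sr is in period 5, group 2.
Atoms with high Z_eff and room in the valence shell (especially the halogens) have the most exothermic electron affinities.
Neither a single period nor a single group — weigh both effects.
Ga > Sr: relative to Sr, both the across-period and down-group shifts push Ga's electron affinity up.
O > Ga: relative to Ga, both the across-period and down-group shifts push O's electron affinity up.
S > O: this pair runs against the simple trend — see the exception note.
Note the exception: S has a higher electron affinity than O, contrary to the simple trend — the compact 2p subshell of O repels the added electron more than S's larger 3p does.
Tabulated electron affinity (kJ/mol): O 141, S 200, Ga 29, Sr 5.
So from highest to lowest: S > O > Ga > Sr.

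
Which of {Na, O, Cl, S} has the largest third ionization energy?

Na

The third ionization energy removes an electron from the +2 ion. For each element: Na²⁺ is already 1 electron into the core; O²⁺ still has 4 valence electrons; Cl²⁺ still has 5 valence electrons; S²⁺ still has 4 valence electrons.
Breaking into a closed-shell core is much more expensive than removing a leftover valence electron — Na has the largest IE_3 here.
Valence configurations: O²⁺ [He]2s²2p², Cl²⁺ [Ne]3s²3p³, S²⁺ [Ne]3s²3p².
The numbers (kJ/mol): Na 6910, O 5300, Cl 3822, S 3357.
Overall IE_3 order: S < Cl < O < Na.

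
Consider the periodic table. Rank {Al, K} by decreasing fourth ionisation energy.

After 3 electrons have been removed, what remains? Al³⁺ is the bare [Ne] core; K³⁺ is already 2 electrons into the core.
All of these are removing an electron from a noble-gas core or deeper; the smaller core (lower principal quantum number) is held far more tightly, and within a period the higher nuclear charge binds the same core more tightly.
Tabulated IE_4 (kJ/mol): Al 11577, K 5877.
Overall IE_4 order: K < Al.

Al > K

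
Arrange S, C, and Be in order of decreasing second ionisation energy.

C, S, Be

After 1 electron has been removed, what remains? S⁺ still has 5 valence electrons; C⁺ still has 3 valence electrons; Be⁺ still has 1 valence electron.
All are still removing valence electrons, so compare the +1 ions as you would atoms: IE_2 generally rises across a period (higher Z_eff) and falls down a group (larger shell), subject to the usual subshell exceptions.
Valence configurations: S⁺ [Ne]3s²3p³, C⁺ [He]2s²2p¹, Be⁺ [He]2s¹.
Approximate IE_2 values (kJ/mol): S 2252, C 2353, Be 1757.
Hence IE_2: Be < S < C.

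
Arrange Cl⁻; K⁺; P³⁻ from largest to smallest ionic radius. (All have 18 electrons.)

P³⁻ > Cl⁻ > K⁺

All of these have 18 electrons, so size is governed by nuclear charge alone: the more protons, the stronger the pull on the same electron cloud, and the smaller the ion.
Nuclear charges: K⁺ (Z=19), Cl⁻ (Z=17), P³⁻ (Z=15).
Largest to smallest: P³⁻ > Cl⁻ > K⁺.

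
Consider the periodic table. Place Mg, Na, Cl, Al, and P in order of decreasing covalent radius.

Na > Mg > Al > P > Cl

Na is in period 3, group 1; Mg is in period 3, group 2; Al is in period 3, group 13; P is in period 3, group 15; Cl is in period 3, group 17.
Atomic radius shrinks across a period as nuclear charge pulls the same shell inward, and grows down a group as new shells are added.
All lie in period 3, so atomic radius increases right to left.
So from largest to smallest: Na > Mg > Al > P > Cl.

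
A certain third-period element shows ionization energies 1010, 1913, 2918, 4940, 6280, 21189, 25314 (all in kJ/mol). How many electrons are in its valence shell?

5

Look for the largest jump between consecutive ionization energies: IE6/IE5 ≈ 3.4, far larger than any earlier ratio.
That jump marks the point where a core electron is being removed. So the atom has 5 valence electrons.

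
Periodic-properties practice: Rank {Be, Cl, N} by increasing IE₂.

After 1 electron has been removed, what remains? Be⁺ still has 1 valence electron; Cl⁺ still has 6 valence electrons; N⁺ still has 4 valence electrons.
All are still removing valence electrons, so compare the +1 ions as you would atoms: IE_2 generally rises across a period (higher Z_eff) and falls down a group (larger shell), subject to the usual subshell exceptions.
Valence configurations: Be⁺ [He]2s¹, Cl⁺ [Ne]3s²3p⁴, N⁺ [He]2s²2p².
Approximate IE_2 values (kJ/mol): Be 1757, Cl 2298, N 2856.
Overall IE_2 order: Be < Cl < N.

Be < Cl < N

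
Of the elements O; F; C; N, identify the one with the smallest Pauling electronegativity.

C

C is in period 2, group 14; N is in period 2, group 15; O is in period 2, group 16; F is in period 2, group 17.
EN rises left→right (higher Z_eff, smaller atoms) and falls top→bottom (larger, more shielded atoms).
All lie in period 2, so electronegativity increases left to right.
The smallest Pauling electronegativity among these belongs to C.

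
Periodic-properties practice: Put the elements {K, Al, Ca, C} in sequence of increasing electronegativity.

Atoms toward the upper right of the periodic table pull bonding electrons most strongly.
Neither a single period nor a single group — weigh both effects.
Ca > K: both are in period 4; the period trend gives Ca the larger value.
Al > Ca: relative to Ca, both the across-period and down-group shifts push Al's electronegativity up.
C > Al: relative to Al, both the across-period and down-group shifts push C's electronegativity up.
Approximate values (Pauling): C 2.55, Al 1.61, K 0.82, Ca 1.00.
So from lowest to highest: K < Ca < Al < C.

K, Ca, Al, C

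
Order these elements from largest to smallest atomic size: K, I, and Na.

K > Na > I

Na is in period 3, group 1; K is in period 4, group 1; I is in period 5, group 17.
Atomic radius shrinks across a period as nuclear charge pulls the same shell inward, and grows down a group as new shells are added.
These span different periods and groups, so the two trends combine.
Na > I: period and group pull opposite ways; the across-period shift dominates (155 vs 133 pm).
K > Na: K sits below Na in group 1, so the down-group effect alone puts K larger.
Tabulated atomic radius (pm): Na 155, K 196, I 133.
So from largest to smallest: K > Na > I.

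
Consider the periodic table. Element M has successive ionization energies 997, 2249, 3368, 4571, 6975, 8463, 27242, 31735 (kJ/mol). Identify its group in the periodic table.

Group 16

Look for the largest jump between consecutive ionization energies: IE7/IE6 ≈ 3.2, far larger than any earlier ratio.
That jump marks the point where a core electron is being removed. So the atom has 6 valence electrons.
A main-group element with 6 valence electrons is in group 16.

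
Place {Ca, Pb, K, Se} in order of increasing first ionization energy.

K is in period 4, group 1; Ca is in period 4, group 2; Se is in period 4, group 16; Pb is in period 6, group 14.
First ionization energy rises across a period (greater Z_eff holds electrons more tightly) and falls down a group (valence electrons are farther from the nucleus).
Here both period and group differ, so the two effects have to be weighed against each other.
Ca > K: Ca lies to the right of K in period 4, so the across-period effect alone puts Ca higher.
Pb > Ca: period and group pull opposite ways; the across-period shift dominates (716 vs 590 kJ/mol).
Se > Pb: both effects reinforce here, so Se is clearly the higher of the two.
Approximate values (kJ/mol): K 419, Ca 590, Se 941, Pb 716.
So from lowest to highest: K < Ca < Pb < Se.

K < Ca < Pb < Se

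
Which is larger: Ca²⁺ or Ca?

Forming Ca²⁺ removes 2 electrons from Ca. Fewer electrons for the same nuclear charge means less shielding and a higher Z_eff on the remaining electrons, and for main-group metals the entire outer shell is lost.
A cation is smaller than its parent atom: Ca²⁺ < Ca.

Ca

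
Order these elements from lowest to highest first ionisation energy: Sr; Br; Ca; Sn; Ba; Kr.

Ba < Sr < Ca < Sn < Br < Kr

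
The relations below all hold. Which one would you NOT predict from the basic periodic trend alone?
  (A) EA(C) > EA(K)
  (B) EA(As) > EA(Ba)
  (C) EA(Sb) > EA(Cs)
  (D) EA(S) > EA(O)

(D)

The general trend: electron affinity increases across a period and decreases down a group.
(A) C (period 2, group 14) vs K (period 4, group 1): the stated order agrees with the simple trend.
(B) As (period 4, group 15) vs Ba (period 6, group 2): the stated order agrees with the simple trend.
(C) Sb (period 5, group 15) vs Cs (period 6, group 1): the stated order agrees with the simple trend.
(D) S (period 3, group 16) vs O (period 2, group 16): the stated order contradicts the simple trend.
The exception is (D): the compact 2p subshell of O repels the added electron more than S's larger 3p does.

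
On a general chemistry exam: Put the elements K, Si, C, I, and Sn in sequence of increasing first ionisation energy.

K < Sn < Si < I < C

C is in period 2, group 14; Si is in period 3, group 14; K is in period 4, group 1; Sn is in period 5, group 14; I is in period 5, group 17.
IE₁ increases left→right with effective nuclear charge and decreases top→bottom as the valence shell moves farther out.
Here both period and group differ, so the two effects have to be weighed against each other.
Sn > K: period and group pull opposite ways; the across-period shift dominates (709 vs 419 kJ/mol).
Si > Sn: they share group 14; the group trend gives Si the larger value.
I > Si: period and group pull opposite ways; the across-period shift dominates (1008 vs 786 kJ/mol).
C > I: the two effects oppose for this pair; the down-group effect wins (1086 vs 1008 kJ/mol).
Approximate values (kJ/mol): C 1086, Si 786, K 419, Sn 709, I 1008.
So from lowest to highest: K < Sn < Si < I < C.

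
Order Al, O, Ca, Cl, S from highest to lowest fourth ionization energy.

The fourth ionization energy removes an electron from the +3 ion. For each element: Al³⁺ is the bare [Ne] core; O³⁺ still has 3 valence electrons; Ca³⁺ is already 1 electron into the core; Cl³⁺ still has 4 valence electrons; S³⁺ still has 3 valence electrons.
Usually core removal costs more than valence removal, but here the competition is close: a tightly held n=2 valence electron can cost more to remove than an n=3 core electron, so the actual values have to decide it.
Valence configurations: O³⁺ [He]2s²2p¹, Cl³⁺ [Ne]3s²3p², S³⁺ [Ne]3s²3p¹.
Approximate IE_4 values (kJ/mol): Al 11577, O 7469, Ca 6491, Cl 5159, S 4556.
Overall IE_4 order: S < Cl < Ca < O < Al.

Al > O > Ca > Cl > S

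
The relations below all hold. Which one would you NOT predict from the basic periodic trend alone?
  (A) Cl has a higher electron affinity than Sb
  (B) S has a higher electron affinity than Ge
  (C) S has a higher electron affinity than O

The general trend: electron affinity increases across a period and decreases down a group.
(A) Cl (period 3, group 17) vs Sb (period 5, group 15): the stated order agrees with the simple trend.
(B) S (period 3, group 16) vs Ge (period 4, group 14): the stated order agrees with the simple trend.
(C) S (period 3, group 16) vs O (period 2, group 16): the stated order contradicts the simple trend.
The exception is (C): the compact 2p subshell of O repels the added electron more than S's larger 3p does.

(C)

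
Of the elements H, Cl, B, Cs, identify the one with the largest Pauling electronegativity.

Cl

H is in period 1, group 1; B is in period 2, group 13; Cl is in period 3, group 17; Cs is in period 6, group 1.
EN rises left→right (higher Z_eff, smaller atoms) and falls top→bottom (larger, more shielded atoms).
These span different periods and groups, so the two trends combine.
B > Cs: relative to Cs, both the across-period and down-group shifts push B's electronegativity up.
H > B: period and group pull opposite ways; the down-group shift dominates (2.20 vs 2.04).
Cl > H: the two effects oppose for this pair; the across-period effect wins (3.16 vs 2.20).
Tabulated electronegativity (Pauling): H 2.20, B 2.04, Cl 3.16, Cs 0.79.
The largest Pauling electronegativity among these belongs to Cl.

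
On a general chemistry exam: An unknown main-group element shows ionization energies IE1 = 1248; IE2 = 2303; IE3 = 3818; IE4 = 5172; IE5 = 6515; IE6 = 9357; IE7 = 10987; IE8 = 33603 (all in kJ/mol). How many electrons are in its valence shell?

Look for the largest jump between consecutive ionization energies: IE8/IE7 ≈ 3.1, far larger than any earlier ratio.
That jump marks the point where a core electron is being removed. So the atom has 7 valence electrons.

7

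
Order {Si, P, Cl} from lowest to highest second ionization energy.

IE_2 is the cost of taking one more electron from the +1 cation: Si⁺ still has 3 valence electrons; P⁺ still has 4 valence electrons; Cl⁺ still has 6 valence electrons.
All are still removing valence electrons, so compare the +1 ions as you would atoms: IE_2 generally rises across a period (higher Z_eff) and falls down a group (larger shell), subject to the usual subshell exceptions.
Valence configurations: Si⁺ [Ne]3s²3p¹, P⁺ [Ne]3s²3p², Cl⁺ [Ne]3s²3p⁴.
Approximate IE_2 values (kJ/mol): Si 1577, P 1907, Cl 2298.
Overall IE_2 order: Si < P < Cl.

Si, P, Cl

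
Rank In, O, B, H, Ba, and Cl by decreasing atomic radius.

H is in period 1, group 1; B is in period 2, group 13; O is in period 2, group 16; Cl is in period 3, group 17; In is in period 5, group 13; Ba is in period 6, group 2.
Atomic radius shrinks across a period as nuclear charge pulls the same shell inward, and grows down a group as new shells are added.
Neither a single period nor a single group — weigh both effects.
O > H: period and group pull opposite ways; the down-group shift dominates (63 vs 32 pm).
B > O: both are in period 2; the period trend gives B the larger value.
Cl > B: period and group pull opposite ways; the down-group shift dominates (99 vs 85 pm).
In > Cl: relative to Cl, both the across-period and down-group shifts push In's atomic radius up.
Ba > In: both effects reinforce here, so Ba is clearly the larger of the two.
Tabulated atomic radius (pm): H 32, B 85, O 63, Cl 99, In 142, Ba 196.
So from largest to smallest: Ba > In > Cl > B > O > H.

Ba > In > Cl > B > O > H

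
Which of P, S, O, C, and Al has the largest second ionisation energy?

After 1 electron has been removed, what remains? P⁺ still has 4 valence electrons; S⁺ still has 5 valence electrons; O⁺ still has 5 valence electrons; C⁺ still has 3 valence electrons; Al⁺ still has 2 valence electrons.
All are still removing valence electrons, so compare the +1 ions as you would atoms: IE_2 generally rises across a period (higher Z_eff) and falls down a group (larger shell), subject to the usual subshell exceptions.
Valence configurations: P⁺ [Ne]3s²3p², S⁺ [Ne]3s²3p³, O⁺ [He]2s²2p³, C⁺ [He]2s²2p¹, Al⁺ [Ne]3s².
The numbers (kJ/mol): P 1907, S 2252, O 3388, C 2353, Al 1817.
Overall IE_2 order: Al < P < S < C < O.

O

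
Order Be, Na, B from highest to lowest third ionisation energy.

Consider each +2 ion: Be²⁺ is the bare [He] core; Na²⁺ is already 1 electron into the core; B²⁺ still has 1 valence electron.
Breaking into a closed-shell core is much more expensive than removing a leftover valence electron — Na and Be have the largest IE_3 here.
Approximate IE_3 values (kJ/mol): Be 14849, Na 6910, B 3660.
Putting it together, IE_3: B < Na < Be.

Be > Na > B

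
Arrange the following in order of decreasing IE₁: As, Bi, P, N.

N > P > As > Bi

N is in period 2, group 15; P is in period 3, group 15; As is in period 4, group 15; Bi is in period 6, group 15.
Across a period the outer electron is held more tightly (higher IE₁); down a group it sits in a higher shell, more shielded, and comes off more easily.
All are in group 15, so first ionization energy increases up the group.
So from highest to lowest: N > P > As > Bi.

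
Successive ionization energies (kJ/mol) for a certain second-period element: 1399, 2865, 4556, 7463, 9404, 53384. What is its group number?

Group 15

Look for the largest jump between consecutive ionization energies: IE6/IE5 ≈ 5.7, far larger than any earlier ratio.
That jump marks the point where a core electron is being removed. So the atom has 5 valence electrons.
A main-group element with 5 valence electrons is in group 15.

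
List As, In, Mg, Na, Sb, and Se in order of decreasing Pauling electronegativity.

Se, As, Sb, In, Mg, Na

Na is in period 3, group 1; Mg is in period 3, group 2; As is in period 4, group 15; Se is in period 4, group 16; In is in period 5, group 13; Sb is in period 5, group 15.
Atoms toward the upper right of the periodic table pull bonding electrons most strongly.
Here both period and group differ, so the two effects have to be weighed against each other.
Mg > Na: Mg lies to the right of Na in period 3, so the across-period effect alone puts Mg higher.
In > Mg: the two effects oppose for this pair; the across-period effect wins (1.78 vs 1.31).
Sb > In: Sb lies to the right of In in period 5, so the across-period effect alone puts Sb higher.
As > Sb: As sits above Sb in group 15, so the down-group effect alone puts As higher.
Se > As: Se lies to the right of As in period 4, so the across-period effect alone puts Se higher.
Tabulated electronegativity (Pauling): Na 0.93, Mg 1.31, As 2.18, Se 2.55, In 1.78, Sb 2.05.
So from highest to lowest: Se > As > Sb > In > Mg > Na.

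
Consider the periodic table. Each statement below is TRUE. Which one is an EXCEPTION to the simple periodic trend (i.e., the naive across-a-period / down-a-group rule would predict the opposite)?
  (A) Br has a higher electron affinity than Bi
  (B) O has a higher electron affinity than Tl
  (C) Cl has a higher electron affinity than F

The general trend: electron affinity increases across a period and decreases down a group.
(A) Br (period 4, group 17) vs Bi (period 6, group 15): the stated order agrees with the simple trend.
(B) O (period 2, group 16) vs Tl (period 6, group 13): the stated order agrees with the simple trend.
(C) Cl (period 3, group 17) vs F (period 2, group 17): the stated order contradicts the simple trend.
The exception is (C): F's small 2p subshell makes the incoming electron feel strong e⁻–e⁻ repulsion, so Cl actually releases more energy on gaining an electron.

(C)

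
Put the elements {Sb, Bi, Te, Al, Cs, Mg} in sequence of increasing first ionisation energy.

Mg is in period 3, group 2; Al is in period 3, group 13; Sb is in period 5, group 15; Te is in period 5, group 16; Cs is in period 6, group 1; Bi is in period 6, group 15.
Removing the outermost electron gets harder across a period and easier down a group.
Here both period and group differ, so the two effects have to be weighed against each other.
Al > Cs: relative to Cs, both the across-period and down-group shifts push Al's first ionization energy up.
Bi > Al: the two effects oppose for this pair; the across-period effect wins (703 vs 578 kJ/mol).
Mg > Bi: the two effects oppose for this pair; the down-group effect wins (738 vs 703 kJ/mol).
Sb > Mg: the two effects oppose for this pair; the across-period effect wins (831 vs 738 kJ/mol).
Te > Sb: Te lies to the right of Sb in period 5, so the across-period effect alone puts Te higher.
Note the exception: Mg has a higher first ionization energy than Al, contrary to the simple trend — Al's single 3p electron is easier to remove than one from Mg's filled 3s².
Tabulated first ionization energy (kJ/mol): Mg 738, Al 578, Sb 831, Te 869, Cs 376, Bi 703.
So from lowest to highest: Cs < Al < Bi < Mg < Sb < Te.

Cs < Al < Bi < Mg < Sb < Te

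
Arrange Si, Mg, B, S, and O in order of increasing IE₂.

The second ionization energy removes an electron from the +1 ion. For each element: Si⁺ still has 3 valence electrons; Mg⁺ still has 1 valence electron; B⁺ still has 2 valence electrons; S⁺ still has 5 valence electrons; O⁺ still has 5 valence electrons.
All are still removing valence electrons, so compare the +1 ions as you would atoms: IE_2 generally rises across a period (higher Z_eff) and falls down a group (larger shell), subject to the usual subshell exceptions.
Valence configurations: Si⁺ [Ne]3s²3p¹, Mg⁺ [Ne]3s¹, B⁺ [He]2s², S⁺ [Ne]3s²3p³, O⁺ [He]2s²2p³.
Tabulated IE_2 (kJ/mol): Si 1577, Mg 1451, B 2427, S 2252, O 3388.
Overall IE_2 order: Mg < Si < S < B < O.

Mg, Si, S, B, O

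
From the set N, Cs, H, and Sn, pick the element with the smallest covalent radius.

H is in period 1, group 1; N is in period 2, group 15; Sn is in period 5, group 14; Cs is in period 6, group 1.
Across a period the added protons contract the valence shell; down a group each new principal shell makes the atom larger.
Neither a single period nor a single group — weigh both effects.
N > H: the two effects oppose for this pair; the down-group effect wins (71 vs 32 pm).
Sn > N: relative to N, both the across-period and down-group shifts push Sn's atomic radius up.
Cs > Sn: both effects reinforce here, so Cs is clearly the larger of the two.
Tabulated atomic radius (pm): H 32, N 71, Sn 140, Cs 232.
The smallest covalent radius among these belongs to H.

H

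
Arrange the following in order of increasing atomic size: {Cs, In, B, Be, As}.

Be is in period 2, group 2; B is in period 2, group 13; As is in period 4, group 15; In is in period 5, group 13; Cs is in period 6, group 1.
Across a period the added protons contract the valence shell; down a group each new principal shell makes the atom larger.
These span different periods and groups, so the two trends combine.
Be > B: both are in period 2; the period trend gives Be the larger value.
As > Be: period and group pull opposite ways; the down-group shift dominates (121 vs 102 pm).
In > As: relative to As, both the across-period and down-group shifts push In's atomic radius up.
Cs > In: both effects reinforce here, so Cs is clearly the larger of the two.
Approximate values (pm): Be 102, B 85, As 121, In 142, Cs 232.
So from smallest to largest: B < Be < As < In < Cs.

B < Be < As < In < Cs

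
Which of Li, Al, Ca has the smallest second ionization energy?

Consider each +1 ion: Li⁺ is the bare [He] core; Al⁺ still has 2 valence electrons; Ca⁺ still has 1 valence electron.
Pulling an electron out of a noble-gas core costs far more than removing a remaining valence electron, so Li sits at the high end of IE_2.
Valence configurations: Al⁺ [Ne]3s², Ca⁺ [Ar]4s¹.
Tabulated IE_2 (kJ/mol): Li 7298, Al 1817, Ca 1145.
Hence IE_2: Ca < Al < Li.

Ca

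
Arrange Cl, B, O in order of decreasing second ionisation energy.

O, B, Cl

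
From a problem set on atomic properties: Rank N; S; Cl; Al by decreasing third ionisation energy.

Consider each +2 ion: N²⁺ still has 3 valence electrons; S²⁺ still has 4 valence electrons; Cl²⁺ still has 5 valence electrons; Al²⁺ still has 1 valence electron.
All are still removing valence electrons, so compare the +2 ions as you would atoms: IE_3 generally rises across a period (higher Z_eff) and falls down a group (larger shell), subject to the usual subshell exceptions.
Valence configurations: N²⁺ [He]2s²2p¹, S²⁺ [Ne]3s²3p², Cl²⁺ [Ne]3s²3p³, Al²⁺ [Ne]3s¹.
The numbers (kJ/mol): N 4578, S 3357, Cl 3822, Al 2745.
Hence IE_3: Al < S < Cl < N.

N > Cl > S > Al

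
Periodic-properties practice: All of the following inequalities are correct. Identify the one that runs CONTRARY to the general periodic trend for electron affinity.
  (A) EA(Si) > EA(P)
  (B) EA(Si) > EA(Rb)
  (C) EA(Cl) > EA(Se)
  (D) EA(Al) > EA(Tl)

(A)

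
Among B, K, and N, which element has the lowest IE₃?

IE_3 is the cost of taking one more electron from the +2 cation: B²⁺ still has 1 valence electron; K²⁺ is already 1 electron into the core; N²⁺ still has 3 valence electrons.
Usually core removal costs more than valence removal, but here the competition is close: a tightly held n=2 valence electron can cost more to remove than an n=3 core electron, so the actual values have to decide it.
Valence configurations: B²⁺ [He]2s¹, N²⁺ [He]2s²2p¹.
Approximate IE_3 values (kJ/mol): B 3660, K 4420, N 4578.
Overall IE_3 order: B < K < N.

B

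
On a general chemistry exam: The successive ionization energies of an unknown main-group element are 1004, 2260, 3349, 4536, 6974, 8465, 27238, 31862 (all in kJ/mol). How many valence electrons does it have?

6

Look for the largest jump between consecutive ionization energies: IE7/IE6 ≈ 3.2, far larger than any earlier ratio.
That jump marks the point where a core electron is being removed. So the atom has 6 valence electrons.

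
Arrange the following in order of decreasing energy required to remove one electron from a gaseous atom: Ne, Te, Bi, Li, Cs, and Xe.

Ne > Xe > Te > Bi > Li > Cs

Li is in period 2, group 1; Ne is in period 2, group 18; Te is in period 5, group 16; Xe is in period 5, group 18; Cs is in period 6, group 1; Bi is in period 6, group 15.
IE₁ increases left→right with effective nuclear charge and decreases top→bottom as the valence shell moves farther out.
Neither a single period nor a single group — weigh both effects.
Li > Cs: Li sits above Cs in group 1, so the down-group effect alone puts Li higher.
Bi > Li: period and group pull opposite ways; the across-period shift dominates (703 vs 520 kJ/mol).
Te > Bi: both effects reinforce here, so Te is clearly the higher of the two.
Xe > Te: Xe lies to the right of Te in period 5, so the across-period effect alone puts Xe higher.
Ne > Xe: they share group 18; the group trend gives Ne the larger value.
For reference (kJ/mol): Li 520, Ne 2081, Te 869, Xe 1170, Cs 376, Bi 703.
So from highest to lowest: Ne > Xe > Te > Bi > Li > Cs.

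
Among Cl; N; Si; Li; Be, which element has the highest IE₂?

Li

The second ionization energy removes an electron from the +1 ion. For each element: Cl⁺ still has 6 valence electrons; N⁺ still has 4 valence electrons; Si⁺ still has 3 valence electrons; Li⁺ is the bare [He] core; Be⁺ still has 1 valence electron.
Breaking into a closed-shell core is much more expensive than removing a leftover valence electron — Li has the largest IE_2 here.
Valence configurations: Cl⁺ [Ne]3s²3p⁴, N⁺ [He]2s²2p², Si⁺ [Ne]3s²3p¹, Be⁺ [He]2s¹.
Approximate IE_2 values (kJ/mol): Cl 2298, N 2856, Si 1577, Li 7298, Be 1757.
Hence IE_2: Si < Be < Cl < N < Li.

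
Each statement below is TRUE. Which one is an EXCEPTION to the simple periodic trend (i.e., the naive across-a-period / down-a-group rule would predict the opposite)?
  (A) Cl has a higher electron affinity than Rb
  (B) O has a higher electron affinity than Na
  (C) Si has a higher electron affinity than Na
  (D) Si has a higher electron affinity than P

The general trend: electron affinity increases across a period and decreases down a group.
(A) Cl (period 3, group 17) vs Rb (period 5, group 1): the stated order agrees with the simple trend.
(B) O (period 2, group 16) vs Na (period 3, group 1): the stated order agrees with the simple trend.
(C) Si (period 3, group 14) vs Na (period 3, group 1): the stated order agrees with the simple trend.
(D) Si (period 3, group 14) vs P (period 3, group 15): the stated order contradicts the simple trend.
The exception is (D): adding an electron to P's half-filled 3p³ is unfavourable, so Si (3p²) has the more exothermic EA.

(D)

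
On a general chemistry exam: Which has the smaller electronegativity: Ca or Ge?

Ca

Ca is in period 4, group 2; Ge is in period 4, group 14.
Smaller atoms with higher effective nuclear charge are more electronegative.
All lie in period 4, so electronegativity increases left to right.
So Ca has the smaller electronegativity (Ca < Ge).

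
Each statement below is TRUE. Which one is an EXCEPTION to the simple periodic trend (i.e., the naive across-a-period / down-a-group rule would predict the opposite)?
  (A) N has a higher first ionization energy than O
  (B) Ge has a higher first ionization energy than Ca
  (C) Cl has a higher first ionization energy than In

(A)

The general trend: first ionization energy increases across a period and decreases down a group.
(A) N (period 2, group 15) vs O (period 2, group 16): the stated order contradicts the simple trend.
(B) Ge (period 4, group 14) vs Ca (period 4, group 2): the stated order agrees with the simple trend.
(C) Cl (period 3, group 17) vs In (period 5, group 13): the stated order agrees with the simple trend.
The exception is (A): pairing an electron in O's 2p⁴ costs repulsion energy, so O ionizes more easily than half-filled N (2p³).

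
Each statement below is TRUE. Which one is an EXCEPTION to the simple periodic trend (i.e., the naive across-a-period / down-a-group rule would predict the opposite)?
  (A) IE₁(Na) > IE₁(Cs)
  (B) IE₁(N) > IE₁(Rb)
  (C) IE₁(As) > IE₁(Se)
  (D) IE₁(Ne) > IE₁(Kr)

The general trend: first ionisation energy increases across a period and decreases down a group.
(A) Na (period 3, group 1) vs Cs (period 6, group 1): the stated order agrees with the simple trend.
(B) N (period 2, group 15) vs Rb (period 5, group 1): the stated order agrees with the simple trend.
(C) As (period 4, group 15) vs Se (period 4, group 16): the stated order contradicts the simple trend.
(D) Ne (period 2, group 18) vs Kr (period 4, group 18): the stated order agrees with the simple trend.
The exception is (C): Se (4p⁴) ionizes more easily than half-filled As (4p³).

(C)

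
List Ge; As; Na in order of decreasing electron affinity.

Ge > As > Na

Na is in period 3, group 1; Ge is in period 4, group 14; As is in period 4, group 15.
Electron affinity generally becomes more exothermic across a period toward the halogens and less exothermic down a group.
Here both period and group differ, so the two effects have to be weighed against each other.
As > Na: period and group pull opposite ways; the across-period shift dominates (78 vs 53 kJ/mol).
Ge > As: this pair runs against the simple trend — see the exception note.
Note the exception: Ge has a higher electron affinity than As, contrary to the simple trend — adding an electron to As's half-filled 4p³ is unfavourable, so Ge (4p²) has the more exothermic EA.
Approximate values (kJ/mol): Na 53, Ge 119, As 78.
So from highest to lowest: Ge > As > Na.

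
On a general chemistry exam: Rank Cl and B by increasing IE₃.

B < Cl

After 2 electrons have been removed, what remains? Cl²⁺ still has 5 valence electrons; B²⁺ still has 1 valence electron.
All are still removing valence electrons, so compare the +2 ions as you would atoms: IE_3 generally rises across a period (higher Z_eff) and falls down a group (larger shell), subject to the usual subshell exceptions.
Valence configurations: Cl²⁺ [Ne]3s²3p³, B²⁺ [He]2s¹.
Tabulated IE_3 (kJ/mol): Cl 3822, B 3660.
Overall IE_3 order: B < Cl.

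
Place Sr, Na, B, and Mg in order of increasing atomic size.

B, Mg, Na, Sr

B is in period 2, group 13; Na is in period 3, group 1; Mg is in period 3, group 2; Sr is in period 5, group 2.
Across a period the added protons contract the valence shell; down a group each new principal shell makes the atom larger.
Neither a single period nor a single group — weigh both effects.
Mg > B: relative to B, both the across-period and down-group shifts push Mg's atomic radius up.
Na > Mg: both are in period 3; the period trend gives Na the larger value.
Sr > Na: the two effects oppose for this pair; the down-group effect wins (185 vs 155 pm).
Approximate values (pm): B 85, Na 155, Mg 139, Sr 185.
So from smallest to largest: B < Mg < Na < Sr.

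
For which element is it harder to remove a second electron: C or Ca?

Consider each +1 ion: C⁺ still has 3 valence electrons; Ca⁺ still has 1 valence electron.
All are still removing valence electrons, so compare the +1 ions as you would atoms: IE_2 generally rises across a period (higher Z_eff) and falls down a group (larger shell), subject to the usual subshell exceptions.
Valence configurations: C⁺ [He]2s²2p¹, Ca⁺ [Ar]4s¹.
The numbers (kJ/mol): C 2353, Ca 1145.
Hence IE_2: Ca < C.

C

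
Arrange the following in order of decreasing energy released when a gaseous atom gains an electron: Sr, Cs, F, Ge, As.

F > Ge > As > Cs > Sr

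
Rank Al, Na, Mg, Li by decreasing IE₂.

After 1 electron has been removed, what remains? Al⁺ still has 2 valence electrons; Na⁺ is the bare [Ne] core; Mg⁺ still has 1 valence electron; Li⁺ is the bare [He] core.
Core electrons are held far more tightly than valence electrons, so Na and Li top the IE_2 order.
Valence configurations: Al⁺ [Ne]3s², Mg⁺ [Ne]3s¹.
Tabulated IE_2 (kJ/mol): Al 1817, Na 4562, Mg 1451, Li 7298.
Hence IE_2: Mg < Al < Na < Li.

Li, Na, Al, Mg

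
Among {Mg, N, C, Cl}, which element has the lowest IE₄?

Consider each +3 ion: Mg³⁺ is already 1 electron into the core; N³⁺ still has 2 valence electrons; C³⁺ still has 1 valence electron; Cl³⁺ still has 4 valence electrons.
Core electrons are held far more tightly than valence electrons, so Mg tops the IE_4 order.
Valence configurations: N³⁺ [He]2s², C³⁺ [He]2s¹, Cl³⁺ [Ne]3s²3p².
Tabulated IE_4 (kJ/mol): Mg 10543, N 7475, C 6223, Cl 5159.
Putting it together, IE_4: Cl < C < N < Mg.

Cl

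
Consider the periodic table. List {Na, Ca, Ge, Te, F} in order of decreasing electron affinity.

F, Te, Ge, Na, Ca

F is in period 2, group 17; Na is in period 3, group 1; Ca is in period 4, group 2; Ge is in period 4, group 14; Te is in period 5, group 16.
Adding an electron releases more energy for atoms nearer the top right (short of the noble gases).
Neither a single period nor a single group — weigh both effects.
Na > Ca: period and group pull opposite ways; the down-group shift dominates (53 vs 2 kJ/mol).
Ge > Na: period and group pull opposite ways; the across-period shift dominates (119 vs 53 kJ/mol).
Te > Ge: the two effects oppose for this pair; the across-period effect wins (190 vs 119 kJ/mol).
F > Te: both effects reinforce here, so F is clearly the higher of the two.
For reference (kJ/mol): F 328, Na 53, Ca 2, Ge 119, Te 190.
So from highest to lowest: F > Te > Ge > Na > Ca.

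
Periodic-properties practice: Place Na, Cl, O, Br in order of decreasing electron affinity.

O is in period 2, group 16; Na is in period 3, group 1; Cl is in period 3, group 17; Br is in period 4, group 17.
Electron affinity generally becomes more exothermic across a period toward the halogens and less exothermic down a group.
Here both period and group differ, so the two effects have to be weighed against each other.
O > Na: relative to Na, both the across-period and down-group shifts push O's electron affinity up.
Br > O: period and group pull opposite ways; the across-period shift dominates (325 vs 141 kJ/mol).
Cl > Br: Cl sits above Br in group 17, so the down-group effect alone puts Cl higher.
For reference (kJ/mol): O 141, Na 53, Cl 349, Br 325.
So from highest to lowest: Cl > Br > O > Na.

Cl, Br, O, Na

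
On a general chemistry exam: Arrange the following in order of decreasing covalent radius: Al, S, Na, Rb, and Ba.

Na is in period 3, group 1; Al is in period 3, group 13; S is in period 3, group 16; Rb is in period 5, group 1; Ba is in period 6, group 2.
Across a period the added protons contract the valence shell; down a group each new principal shell makes the atom larger.
Neither a single period nor a single group — weigh both effects.
Al > S: Al lies to the left of S in period 3, so the across-period effect alone puts Al larger.
Na > Al: both are in period 3; the period trend gives Na the larger value.
Ba > Na: period and group pull opposite ways; the down-group shift dominates (196 vs 155 pm).
Rb > Ba: the two effects oppose for this pair; the across-period effect wins (210 vs 196 pm).
Approximate values (pm): Na 155, Al 126, S 103, Rb 210, Ba 196.
So from largest to smallest: Rb > Ba > Na > Al > S.

Rb > Ba > Na > Al > S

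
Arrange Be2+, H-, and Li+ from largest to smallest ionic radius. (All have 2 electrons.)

H- > Li+ > Be2+

All of these have 2 electrons, so size is governed by nuclear charge alone: the more protons, the stronger the pull on the same electron cloud, and the smaller the ion.
Nuclear charges: Be2+ (Z=4), Li+ (Z=3), H- (Z=1).
Largest to smallest: H- > Li+ > Be2+.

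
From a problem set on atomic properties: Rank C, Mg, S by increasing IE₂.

The second ionization energy removes an electron from the +1 ion. For each element: C⁺ still has 3 valence electrons; Mg⁺ still has 1 valence electron; S⁺ still has 5 valence electrons.
All are still removing valence electrons, so compare the +1 ions as you would atoms: IE_2 generally rises across a period (higher Z_eff) and falls down a group (larger shell), subject to the usual subshell exceptions.
Valence configurations: C⁺ [He]2s²2p¹, Mg⁺ [Ne]3s¹, S⁺ [Ne]3s²3p³.
Approximate IE_2 values (kJ/mol): C 2353, Mg 1451, S 2252.
So the second ionization energies run Mg < S < C.

Mg, S, C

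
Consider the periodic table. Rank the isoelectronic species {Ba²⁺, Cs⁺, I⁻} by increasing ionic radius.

Ba²⁺ < Cs⁺ < I⁻

All of these have 54 electrons, so size is governed by nuclear charge alone: the more protons, the stronger the pull on the same electron cloud, and the smaller the ion.
Nuclear charges: Ba²⁺ (Z=56), Cs⁺ (Z=55), I⁻ (Z=53).
Smallest to largest: Ba²⁺ < Cs⁺ < I⁻.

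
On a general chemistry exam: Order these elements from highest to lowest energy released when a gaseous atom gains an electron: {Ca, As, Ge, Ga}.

EA tends to increase across a period and decrease down a group, though the pattern is less regular than for IE or radius.
All lie in period 4; the across-period trend (electron affinity increases left to right) applies, with the exception below.
Note the exception: Ge has a higher electron affinity than As, contrary to the simple trend — adding an electron to As's half-filled 4p³ is unfavourable, so Ge (4p²) has the more exothermic EA.
For reference (kJ/mol): Ca 2, Ga 29, Ge 119, As 78.
So from highest to lowest: Ge > As > Ga > Ca.

Ge > As > Ga > Ca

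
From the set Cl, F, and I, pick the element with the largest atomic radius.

I

F is in period 2, group 17; Cl is in period 3, group 17; I is in period 5, group 17.
Atomic radius shrinks across a period as nuclear charge pulls the same shell inward, and grows down a group as new shells are added.
All are in group 17, so atomic radius increases down the group.
The largest atomic radius among these belongs to I.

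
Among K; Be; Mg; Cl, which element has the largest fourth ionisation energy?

Be

Consider each +3 ion: K³⁺ is already 2 electrons into the core; Be³⁺ is already 1 electron into the core; Mg³⁺ is already 1 electron into the core; Cl³⁺ still has 4 valence electrons.
Pulling an electron out of a noble-gas core costs far more than removing a remaining valence electron, so K, Mg and Be sit at the high end of IE_4.
Approximate IE_4 values (kJ/mol): K 5877, Be 21007, Mg 10543, Cl 5159.
So the fourth ionization energies run Cl < K < Mg < Be.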